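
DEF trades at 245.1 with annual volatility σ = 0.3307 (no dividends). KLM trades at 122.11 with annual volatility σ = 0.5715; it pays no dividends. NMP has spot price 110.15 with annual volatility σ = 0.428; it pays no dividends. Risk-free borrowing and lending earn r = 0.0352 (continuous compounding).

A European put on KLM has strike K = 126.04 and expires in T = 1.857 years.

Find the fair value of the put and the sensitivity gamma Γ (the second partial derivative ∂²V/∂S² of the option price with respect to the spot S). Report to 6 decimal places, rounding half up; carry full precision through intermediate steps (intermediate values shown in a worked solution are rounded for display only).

σ√T = 0.5715·√1.857 = 0.778793
d₁ = (ln(S/K) + (r+σ²/2)T) / (σ√T) = (ln(122.11/126.04) + (0.0352+0.5715²/2)·1.857) / 0.778793 = (-0.031677 + 0.368626) / 0.778793 = 0.432655
d₂ = d₁ − σ√T = 0.432655 − 0.778793 = -0.346138
e^{−rT} = 0.936724
N(−d₁) = 0.332633,  N(−d₂) = 0.635381
Put price V = K·e^{−rT}·N(−d₂) − S·N(−d₁) = 75.016028 − 40.617779 = 34.398249
φ(d₁) = (1/√(2π))·e^{−d₁²/2} = 0.363297
Γ = φ(d₁) / (S·σ·√T) = 0.003820

price = 34.398249
Γ = 0.003820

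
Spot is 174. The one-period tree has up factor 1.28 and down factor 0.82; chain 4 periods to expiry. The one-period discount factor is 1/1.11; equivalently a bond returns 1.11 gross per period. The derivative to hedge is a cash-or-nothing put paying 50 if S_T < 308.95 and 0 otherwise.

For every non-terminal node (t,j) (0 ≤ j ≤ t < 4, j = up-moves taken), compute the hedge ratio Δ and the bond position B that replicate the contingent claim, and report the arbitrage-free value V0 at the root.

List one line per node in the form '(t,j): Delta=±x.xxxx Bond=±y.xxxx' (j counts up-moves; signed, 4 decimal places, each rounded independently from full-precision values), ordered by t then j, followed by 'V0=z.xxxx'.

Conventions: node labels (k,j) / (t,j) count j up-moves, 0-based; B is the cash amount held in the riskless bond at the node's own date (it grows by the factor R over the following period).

No-arbitrage ⇒ martingale measure with p* = (R−d)/(u−d) = 0.6304.
Payoffs at expiry: V(4,0)=50.0000, V(4,1)=50.0000, V(4,2)=50.0000, V(4,3)=50.0000, V(4,4)=0.0000
(3,0): S=95.9380. Δ = (V_up−V_dn)/(S_up−S_dn) = (50.0000−50.0000)/(122.8007−78.6692) = 0.0000. V = [p*·50.0000 + (1−p*)·50.0000]/1.11 = 45.0450. B = V − Δ·S = 45.0450.
(3,1): S=149.7569. Δ = (V_up−V_dn)/(S_up−S_dn) = (50.0000−50.0000)/(191.6889−122.8007) = 0.0000. V = [p*·50.0000 + (1−p*)·50.0000]/1.11 = 45.0450. B = V − Δ·S = 45.0450.
(3,2): S=233.7669. Δ = (V_up−V_dn)/(S_up−S_dn) = (50.0000−50.0000)/(299.2216−191.6889) = 0.0000. V = [p*·50.0000 + (1−p*)·50.0000]/1.11 = 45.0450. B = V − Δ·S = 45.0450.
(3,3): S=364.9044. Δ = (V_up−V_dn)/(S_up−S_dn) = (0.0000−50.0000)/(467.0777−299.2216) = -0.2979. V = [p*·0.0000 + (1−p*)·50.0000]/1.11 = 16.6471. B = V − Δ·S = 125.3427.
(2,0): S=116.9976. Δ = (V_up−V_dn)/(S_up−S_dn) = (45.0450−45.0450)/(149.7569−95.9380) = 0.0000. V = [p*·45.0450 + (1−p*)·45.0450]/1.11 = 40.5811. B = V − Δ·S = 40.5811.
(2,1): S=182.6304. Δ = (V_up−V_dn)/(S_up−S_dn) = (45.0450−45.0450)/(233.7669−149.7569) = 0.0000. V = [p*·45.0450 + (1−p*)·45.0450]/1.11 = 40.5811. B = V − Δ·S = 40.5811.
(2,2): S=285.0816. Δ = (V_up−V_dn)/(S_up−S_dn) = (16.6471−45.0450)/(364.9044−233.7669) = -0.2166. V = [p*·16.6471 + (1−p*)·45.0450]/1.11 = 24.4522. B = V − Δ·S = 86.1869.
(1,0): S=142.6800. Δ = (V_up−V_dn)/(S_up−S_dn) = (40.5811−40.5811)/(182.6304−116.9976) = 0.0000. V = [p*·40.5811 + (1−p*)·40.5811]/1.11 = 36.5596. B = V − Δ·S = 36.5596.
(1,1): S=222.7200. Δ = (V_up−V_dn)/(S_up−S_dn) = (24.4522−40.5811)/(285.0816−182.6304) = -0.1574. V = [p*·24.4522 + (1−p*)·40.5811]/1.11 = 27.3990. B = V − Δ·S = 62.4618.
(0,0): S=174.0000. Δ = (V_up−V_dn)/(S_up−S_dn) = (27.3990−36.5596)/(222.7200−142.6800) = -0.1144. V = [p*·27.3990 + (1−p*)·36.5596]/1.11 = 27.7337. B = V − Δ·S = 47.6480.
Check: Δ(0,0)·S0 + B(0,0) = 27.7337 = V0.

(0,0): Delta=-0.1144 Bond=47.6480
(1,0): Delta=0.0000 Bond=36.5596
(1,1): Delta=-0.1574 Bond=62.4618
(2,0): Delta=0.0000 Bond=40.5811
(2,1): Delta=0.0000 Bond=40.5811
(2,2): Delta=-0.2166 Bond=86.1869
(3,0): Delta=0.0000 Bond=45.0450
(3,1): Delta=0.0000 Bond=45.0450
(3,2): Delta=0.0000 Bond=45.0450
(3,3): Delta=-0.2979 Bond=125.3427
V0=27.7337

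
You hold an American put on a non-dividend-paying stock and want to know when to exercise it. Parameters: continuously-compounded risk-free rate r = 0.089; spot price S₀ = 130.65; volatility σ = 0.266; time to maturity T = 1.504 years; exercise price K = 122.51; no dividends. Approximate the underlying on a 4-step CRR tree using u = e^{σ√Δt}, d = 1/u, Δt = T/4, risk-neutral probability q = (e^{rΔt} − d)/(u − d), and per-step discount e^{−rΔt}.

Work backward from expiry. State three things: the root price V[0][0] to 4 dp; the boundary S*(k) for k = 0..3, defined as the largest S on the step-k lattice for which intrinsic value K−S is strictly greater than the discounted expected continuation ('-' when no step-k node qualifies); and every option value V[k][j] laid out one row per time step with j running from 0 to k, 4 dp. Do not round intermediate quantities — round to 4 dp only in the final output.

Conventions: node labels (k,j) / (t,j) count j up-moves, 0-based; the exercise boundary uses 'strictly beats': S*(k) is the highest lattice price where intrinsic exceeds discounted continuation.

params: Δt=0.37600 u=1.17716 d=0.84950 q=0.56317 e^(-rΔt)=0.96709
t_4 payoffs: 54.4704 28.2265 0.0000 0.0000 0.0000
t_3: node(3,0) S=80.0937 payoff=42.4163 vs cont=38.3844 → 42.4163 [stop]  node(3,1) S=110.9871 payoff=11.5229 vs cont=11.9244 → 11.9244 [wait]  node(3,2) S=153.7965 payoff=0.0000 vs cont=0.0000 → 0.0000 [wait]  node(3,3) S=213.1181 payoff=0.0000 vs cont=0.0000 → 0.0000 [wait]  ⇒ S*(3)=80.0937
t_2: node(2,0) S=94.2835 payoff=28.2265 vs cont=24.4134 → 28.2265 [stop]  node(2,1) S=130.6500 payoff=0.0000 vs cont=5.0375 → 5.0375 [wait]  node(2,2) S=181.0437 payoff=0.0000 vs cont=0.0000 → 0.0000 [wait]  ⇒ S*(2)=94.2835
t_1: node(1,0) S=110.9871 payoff=11.5229 vs cont=14.6680 → 14.6680 [wait]  node(1,1) S=153.7965 payoff=0.0000 vs cont=2.1281 → 2.1281 [wait]  ⇒ S*(1)=-
t_0: node(0,0) S=130.6500 payoff=0.0000 vs cont=7.3556 → 7.3556 [wait]  ⇒ S*(0)=-

price = 7.3556
boundary = - - 94.2835 80.0937
tree:
7.3556
14.6680 2.1281
28.2265 5.0375 0.0000
42.4163 11.9244 0.0000 0.0000
54.4704 28.2265 0.0000 0.0000 0.0000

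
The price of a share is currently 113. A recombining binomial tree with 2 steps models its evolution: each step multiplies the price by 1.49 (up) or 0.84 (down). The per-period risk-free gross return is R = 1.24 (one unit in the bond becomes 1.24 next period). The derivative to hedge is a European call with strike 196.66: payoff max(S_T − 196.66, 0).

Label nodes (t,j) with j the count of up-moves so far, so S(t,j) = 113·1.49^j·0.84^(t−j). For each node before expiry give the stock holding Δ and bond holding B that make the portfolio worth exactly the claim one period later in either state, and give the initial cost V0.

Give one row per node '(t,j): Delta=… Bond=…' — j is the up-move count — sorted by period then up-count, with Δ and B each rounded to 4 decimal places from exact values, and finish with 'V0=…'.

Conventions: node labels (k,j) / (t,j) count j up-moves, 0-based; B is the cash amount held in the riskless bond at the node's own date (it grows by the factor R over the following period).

Arbitrage-free pricing uses the up-move probability p* = (R−d)/(u−d) = 0.6154, discounting each step at R = 1.24.
At maturity the claim pays: V(2,0)=0.0000, V(2,1)=0.0000, V(2,2)=54.2113
Node (1,0) S=94.9200: V=(p*·0.0000+(1−p*)·0.0000)/1.24=0.0000; Δ=(0.0000−0.0000)/(141.4308−79.7328)=0.0000; B=V−Δ·S=0.0000
Node (1,1) S=168.3700: V=(p*·54.2113+(1−p*)·0.0000)/1.24=26.9039; Δ=(54.2113−0.0000)/(250.8713−141.4308)=0.4953; B=V−Δ·S=-56.4981
Node (0,0) S=113.0000: V=(p*·26.9039+(1−p*)·0.0000)/1.24=13.3518; Δ=(26.9039−0.0000)/(168.3700−94.9200)=0.3663; B=V−Δ·S=-28.0388
As a check, the time-0 holding Δ(0,0)·S0 + B(0,0) comes to 13.3518 — exactly V0.

(0,0): Delta=0.3663 Bond=-28.0388
(1,0): Delta=0.0000 Bond=0.0000
(1,1): Delta=0.4953 Bond=-56.4981
V0=13.3518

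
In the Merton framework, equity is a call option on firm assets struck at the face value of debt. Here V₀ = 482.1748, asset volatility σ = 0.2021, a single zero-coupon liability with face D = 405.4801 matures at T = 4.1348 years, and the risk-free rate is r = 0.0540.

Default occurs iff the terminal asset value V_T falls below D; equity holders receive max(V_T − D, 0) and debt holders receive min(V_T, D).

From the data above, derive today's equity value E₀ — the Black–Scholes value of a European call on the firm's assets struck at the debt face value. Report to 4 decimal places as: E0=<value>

E0=172.1152

Work the structural quantities from V₀ = 482.1748 against face 405.4801:
d₁ = [ln(V₀/D) + (r + σ²/2)T] / (σ√T)
   = [ln(482.1748/405.4801) + (0.0540 + 0.5·0.2021²)·4.1348] / (0.2021·√4.1348)
   = [0.173235 + 0.307721] / 0.410954 = 1.170339
d₂ = d₁ − σ√T = 1.170339 − 0.410954 = 0.759385
N(d₁) = 0.879068,  N(d₂) = 0.776189,  e^(−rT) = 0.799891
E₀ = V₀·N(d₁) − D·e^(−rT)·N(d₂)
   = 482.1748·0.879068 − 405.4801·0.799891·0.776189 = 172.115175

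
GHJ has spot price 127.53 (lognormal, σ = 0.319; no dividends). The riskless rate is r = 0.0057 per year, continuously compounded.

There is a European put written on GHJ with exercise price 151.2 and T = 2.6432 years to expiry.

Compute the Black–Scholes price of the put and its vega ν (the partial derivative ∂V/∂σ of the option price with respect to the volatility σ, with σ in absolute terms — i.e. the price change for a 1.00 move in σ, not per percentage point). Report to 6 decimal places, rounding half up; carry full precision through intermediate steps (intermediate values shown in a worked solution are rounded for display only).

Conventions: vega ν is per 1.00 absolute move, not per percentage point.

σ√T = 0.319·√2.6432 = 0.518628
d₁ = (ln(S/K) + (r+σ²/2)T) / (σ√T) = (ln(127.53/151.2) + (0.0057+0.319²/2)·2.6432) / 0.518628 = (-0.170252 + 0.149554) / 0.518628 = -0.039910
d₂ = d₁ − σ√T = -0.039910 − 0.518628 = -0.558537
e^{−rT} = 0.985047
N(−d₁) = 0.515917,  N(−d₂) = 0.711761
Put price V = K·e^{−rT}·N(−d₂) − S·N(−d₁) = 106.009050 − 65.794949 = 40.214101
φ(d₁) = (1/√(2π))·e^{−d₁²/2} = 0.398625
ν = S·φ(d₁)·√T = 82.649755

price = 40.214101
ν = 82.649755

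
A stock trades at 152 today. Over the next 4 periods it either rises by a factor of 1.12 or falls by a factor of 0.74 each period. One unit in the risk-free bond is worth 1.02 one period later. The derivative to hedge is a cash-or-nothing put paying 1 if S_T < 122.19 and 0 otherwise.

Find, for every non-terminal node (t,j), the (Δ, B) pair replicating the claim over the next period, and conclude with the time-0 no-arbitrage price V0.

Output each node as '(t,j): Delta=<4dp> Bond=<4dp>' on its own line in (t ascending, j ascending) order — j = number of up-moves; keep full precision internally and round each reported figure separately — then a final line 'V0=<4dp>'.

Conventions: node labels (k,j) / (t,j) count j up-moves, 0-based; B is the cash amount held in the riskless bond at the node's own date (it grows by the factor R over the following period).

Arbitrage-free pricing uses the up-move probability p* = (R−d)/(u−d) = 0.7368, discounting each step at R = 1.02.
Terminal payoffs: V(4,0)=1.0000, V(4,1)=1.0000, V(4,2)=1.0000, V(4,3)=0.0000, V(4,4)=0.0000
  t=3,j=0: stock 61.5940 → up 68.9853 (V=1.0000), down 45.5796 (V=1.0000). Price 0.9804; hedge Δ=0.0000, bond B=0.9804.
  t=3,j=1: stock 93.2234 → up 104.4102 (V=1.0000), down 68.9853 (V=1.0000). Price 0.9804; hedge Δ=0.0000, bond B=0.9804.
  t=3,j=2: stock 141.0949 → up 158.0263 (V=0.0000), down 104.4102 (V=1.0000). Price 0.2580; hedge Δ=-0.0187, bond B=2.8896.
  t=3,j=3: stock 213.5491 → up 239.1749 (V=0.0000), down 158.0263 (V=0.0000). Price 0.0000; hedge Δ=0.0000, bond B=0.0000.
  t=2,j=0: stock 83.2352 → up 93.2234 (V=0.9804), down 61.5940 (V=0.9804). Price 0.9612; hedge Δ=0.0000, bond B=0.9612.
  t=2,j=1: stock 125.9776 → up 141.0949 (V=0.2580), down 93.2234 (V=0.9804). Price 0.4393; hedge Δ=-0.0151, bond B=2.3404.
  t=2,j=2: stock 190.6688 → up 213.5491 (V=0.0000), down 141.0949 (V=0.2580). Price 0.0666; hedge Δ=-0.0036, bond B=0.7455.
  t=1,j=0: stock 112.4800 → up 125.9776 (V=0.4393), down 83.2352 (V=0.9612). Price 0.5653; hedge Δ=-0.0122, bond B=1.9386.
  t=1,j=1: stock 170.2400 → up 190.6688 (V=0.0666), down 125.9776 (V=0.4393). Price 0.1614; hedge Δ=-0.0058, bond B=1.1424.
  t=0,j=0: stock 152.0000 → up 170.2400 (V=0.1614), down 112.4800 (V=0.5653). Price 0.2625; hedge Δ=-0.0070, bond B=1.3254.
As a check, the time-0 holding Δ(0,0)·S0 + B(0,0) comes to 0.2625 — exactly V0.

(0,0): Delta=-0.0070 Bond=1.3254
(1,0): Delta=-0.0122 Bond=1.9386
(1,1): Delta=-0.0058 Bond=1.1424
(2,0): Delta=0.0000 Bond=0.9612
(2,1): Delta=-0.0151 Bond=2.3404
(2,2): Delta=-0.0036 Bond=0.7455
(3,0): Delta=0.0000 Bond=0.9804
(3,1): Delta=0.0000 Bond=0.9804
(3,2): Delta=-0.0187 Bond=2.8896
(3,3): Delta=0.0000 Bond=0.0000
V0=0.2625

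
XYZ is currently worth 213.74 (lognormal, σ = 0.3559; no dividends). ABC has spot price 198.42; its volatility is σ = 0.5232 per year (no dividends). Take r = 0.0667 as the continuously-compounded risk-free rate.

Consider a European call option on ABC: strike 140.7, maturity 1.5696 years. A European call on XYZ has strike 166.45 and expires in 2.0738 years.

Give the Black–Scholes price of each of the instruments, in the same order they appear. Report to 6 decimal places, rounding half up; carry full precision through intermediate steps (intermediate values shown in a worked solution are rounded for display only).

price(ABC call K=140.7) = 86.507081
price(XYZ call K=166.45) = 80.246715

[ABC call K=140.7]
σ√T = 0.5232·√1.5696 = 0.655484
d₁ = (ln(S/K) + (r+σ²/2)T) / (σ√T) = (ln(198.42/140.7) + (0.0667+0.5232²/2)·1.5696) / 0.655484 = (0.343756 + 0.319522) / 0.655484 = 1.011890
d₂ = d₁ − σ√T = 1.011890 − 0.655484 = 0.356406
e^{−rT} = 0.900602
N(d₁) = 0.844205,  N(d₂) = 0.639232
price = S·N(d₁) − K·e^{−rT}·N(d₂) = 167.507107 − 81.000026 = 86.507081
[XYZ call K=166.45]
σ√T = 0.3559·√2.0738 = 0.512521
d₁ = (ln(S/K) + (r+σ²/2)T) / (σ√T) = (ln(213.74/166.45) + (0.0667+0.3559²/2)·2.0738) / 0.512521 = (0.250065 + 0.269661) / 0.512521 = 1.014060
d₂ = d₁ − σ√T = 1.014060 − 0.512521 = 0.501539
e^{−rT} = 0.870818
N(d₁) = 0.844723,  N(d₂) = 0.692004
price = S·N(d₁) − K·e^{−rT}·N(d₂) = 180.551061 − 100.304347 = 80.246715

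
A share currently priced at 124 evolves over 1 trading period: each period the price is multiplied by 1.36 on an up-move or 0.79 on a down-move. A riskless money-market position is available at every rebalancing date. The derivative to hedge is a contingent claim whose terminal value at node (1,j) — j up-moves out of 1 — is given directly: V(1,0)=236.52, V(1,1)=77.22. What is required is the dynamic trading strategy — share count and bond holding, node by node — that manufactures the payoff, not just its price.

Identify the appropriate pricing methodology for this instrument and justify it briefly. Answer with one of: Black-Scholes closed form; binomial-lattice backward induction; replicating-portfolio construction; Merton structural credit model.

Key observation: since the answer must list Δ and B at each node of the 1.36/0.79 lattice on 124, the replicating-portfolio method — solving the two-state system at every node — is the one that applies.

framework: replicating-portfolio construction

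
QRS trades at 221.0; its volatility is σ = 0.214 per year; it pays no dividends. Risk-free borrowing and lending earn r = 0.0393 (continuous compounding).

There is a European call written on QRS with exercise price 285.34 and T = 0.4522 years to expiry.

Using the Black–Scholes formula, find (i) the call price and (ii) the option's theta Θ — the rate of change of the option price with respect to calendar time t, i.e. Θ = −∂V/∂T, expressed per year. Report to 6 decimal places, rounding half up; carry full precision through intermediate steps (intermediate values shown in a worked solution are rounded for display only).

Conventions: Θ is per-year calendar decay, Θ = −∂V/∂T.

σ√T = 0.214·√0.4522 = 0.143906
d₁ = (ln(S/K) + (r+σ²/2)T) / (σ√T) = (ln(221.0/285.34) + (0.0393+0.214²/2)·0.4522) / 0.143906 = (-0.255519 + 0.028126) / 0.143906 = -1.580148
d₂ = d₁ − σ√T = -1.580148 − 0.143906 = -1.724054
e^{−rT} = 0.982386
N(d₁) = 0.057037,  N(d₂) = 0.042349
Call price V = S·N(d₁) − K·e^{−rT}·N(d₂) = 12.605071 − 11.871032 = 0.734039
φ(d₁) = (1/√(2π))·e^{−d₁²/2} = 0.114478
Θ = −S·φ(d₁)·σ/(2√T) − r·K·e^{−rT}·N(d₂) = −4.025623 − 0.466532 = -4.492155

price = 0.734039
Θ = -4.492155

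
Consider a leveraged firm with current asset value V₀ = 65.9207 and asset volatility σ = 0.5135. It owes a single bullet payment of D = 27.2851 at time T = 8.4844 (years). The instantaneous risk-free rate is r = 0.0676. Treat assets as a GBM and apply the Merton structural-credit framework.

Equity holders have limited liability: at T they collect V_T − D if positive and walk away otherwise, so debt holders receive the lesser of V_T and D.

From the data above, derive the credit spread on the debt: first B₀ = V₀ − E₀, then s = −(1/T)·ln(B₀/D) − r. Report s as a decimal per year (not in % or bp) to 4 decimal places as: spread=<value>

Apply the equity-as-call identities (strike 27.2851, horizon 8.4844 years):
d₁ = [ln(V₀/D) + (r + σ²/2)T] / (σ√T)
   = [ln(65.9207/27.2851) + (0.0676 + 0.5·0.5135²)·8.4844] / (0.5135·√8.4844)
   = [0.882112 + 1.692138] / 1.495722 = 1.721075
d₂ = d₁ − σ√T = 1.721075 − 1.495722 = 0.225352
N(d₁) = 0.957381,  N(d₂) = 0.589147,  e^(−rT) = 0.563524
E₀ = V₀·N(d₁) − D·e^(−rT)·N(d₂)
   = 65.9207·0.957381 − 27.2851·0.563524·0.589147 = 54.052633
B₀ = V₀ − E₀ = 65.9207 − 54.052633 = 11.868067
spread = −(1/T)·ln(B₀/D) − r = −(1/8.4844)·ln(11.868067/27.2851) − 0.0676 = 0.03052001

spread=0.0305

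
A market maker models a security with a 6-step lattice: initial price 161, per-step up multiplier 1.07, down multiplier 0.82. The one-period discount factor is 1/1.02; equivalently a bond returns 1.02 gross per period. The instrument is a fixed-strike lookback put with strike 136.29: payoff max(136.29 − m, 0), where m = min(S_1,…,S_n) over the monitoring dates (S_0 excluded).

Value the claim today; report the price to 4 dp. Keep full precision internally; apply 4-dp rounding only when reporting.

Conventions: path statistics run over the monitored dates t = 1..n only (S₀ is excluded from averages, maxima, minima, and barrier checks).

Under the martingale measure an up-move has probability p* = 0.8000; value the claim as the probability-weighted average of per-path payoffs, discounted 6 periods at R = 1.02.
Enumerate all 2^6 = 64 price paths (U = up ×1.07, D = down ×0.82); each path with k up-moves has probability p*^k·(1−p*)^(6−k).
DDDDDD: m=48.9451, payoff=87.3449, prob=0.000064
UDDDDD: m=63.8674, payoff=72.4226, prob=0.000256
DUDDDD: m=63.8674, payoff=72.4226, prob=0.000256
UUDDDD: m=83.3391, payoff=52.9509, prob=0.001024
DDUDDD: m=63.8674, payoff=72.4226, prob=0.000256
UDUDDD: m=83.3391, payoff=52.9509, prob=0.001024
DUUDDD: m=83.3391, payoff=52.9509, prob=0.001024
UUUDDD: m=108.7474, payoff=27.5426, prob=0.004096
DDDUDD: m=63.8674, payoff=72.4226, prob=0.000256
UDDUDD: m=83.3391, payoff=52.9509, prob=0.001024
DUDUDD: m=83.3391, payoff=52.9509, prob=0.001024
UUDUDD: m=108.7474, payoff=27.5426, prob=0.004096
DDUUDD: m=83.3391, payoff=52.9509, prob=0.001024
UDUUDD: m=108.7474, payoff=27.5426, prob=0.004096
DUUUDD: m=108.7474, payoff=27.5426, prob=0.004096
UUUUDD: m=141.9021, payoff=0.0000, prob=0.016384
DDDDUD: m=63.8674, payoff=72.4226, prob=0.000256
UDDDUD: m=83.3391, payoff=52.9509, prob=0.001024
DUDDUD: m=83.3391, payoff=52.9509, prob=0.001024
UUDDUD: m=108.7474, payoff=27.5426, prob=0.004096
DDUDUD: m=83.3391, payoff=52.9509, prob=0.001024
UDUDUD: m=108.7474, payoff=27.5426, prob=0.004096
DUUDUD: m=108.7474, payoff=27.5426, prob=0.004096
UUUDUD: m=141.9021, payoff=0.0000, prob=0.016384
DDDUUD: m=83.3391, payoff=52.9509, prob=0.001024
UDDUUD: m=108.7474, payoff=27.5426, prob=0.004096
DUDUUD: m=108.7474, payoff=27.5426, prob=0.004096
UUDUUD: m=141.9021, payoff=0.0000, prob=0.016384
DDUUUD: m=108.2564, payoff=28.0336, prob=0.004096
UDUUUD: m=141.2614, payoff=0.0000, prob=0.016384
DUUUUD: m=132.0200, payoff=4.2700, prob=0.016384
UUUUUD: m=172.2700, payoff=0.0000, prob=0.065536
DDDDDU: m=59.6891, payoff=76.6009, prob=0.000256
UDDDDU: m=77.8870, payoff=58.4030, prob=0.001024
DUDDDU: m=77.8870, payoff=58.4030, prob=0.001024
UUDDDU: m=101.6331, payoff=34.6569, prob=0.004096
DDUDDU: m=77.8870, payoff=58.4030, prob=0.001024
UDUDDU: m=101.6331, payoff=34.6569, prob=0.004096
DUUDDU: m=101.6331, payoff=34.6569, prob=0.004096
UUUDDU: m=132.6187, payoff=3.6713, prob=0.016384
DDDUDU: m=77.8870, payoff=58.4030, prob=0.001024
UDDUDU: m=101.6331, payoff=34.6569, prob=0.004096
DUDUDU: m=101.6331, payoff=34.6569, prob=0.004096
UUDUDU: m=132.6187, payoff=3.6713, prob=0.016384
DDUUDU: m=101.6331, payoff=34.6569, prob=0.004096
UDUUDU: m=132.6187, payoff=3.6713, prob=0.016384
DUUUDU: m=132.0200, payoff=4.2700, prob=0.016384
UUUUDU: m=172.2700, payoff=0.0000, prob=0.065536
DDDDUU: m=72.7916, payoff=63.4984, prob=0.001024
UDDDUU: m=94.9842, payoff=41.3058, prob=0.004096
DUDDUU: m=94.9842, payoff=41.3058, prob=0.004096
UUDDUU: m=123.9428, payoff=12.3472, prob=0.016384
DDUDUU: m=94.9842, payoff=41.3058, prob=0.004096
UDUDUU: m=123.9428, payoff=12.3472, prob=0.016384
DUUDUU: m=123.9428, payoff=12.3472, prob=0.016384
UUUDUU: m=161.7302, payoff=0.0000, prob=0.065536
DDDUUU: m=88.7702, payoff=47.5198, prob=0.004096
UDDUUU: m=115.8343, payoff=20.4557, prob=0.016384
DUDUUU: m=115.8343, payoff=20.4557, prob=0.016384
UUDUUU: m=151.1497, payoff=0.0000, prob=0.065536
DDUUUU: m=108.2564, payoff=28.0336, prob=0.016384
UDUUUU: m=141.2614, payoff=0.0000, prob=0.065536
DUUUUU: m=132.0200, payoff=4.2700, prob=0.065536
UUUUUU: m=172.2700, payoff=0.0000, prob=0.262144
Price = Σ prob·payoff / R^6 = 5.985145 / 1.126162 = 5.3146

price = 5.3146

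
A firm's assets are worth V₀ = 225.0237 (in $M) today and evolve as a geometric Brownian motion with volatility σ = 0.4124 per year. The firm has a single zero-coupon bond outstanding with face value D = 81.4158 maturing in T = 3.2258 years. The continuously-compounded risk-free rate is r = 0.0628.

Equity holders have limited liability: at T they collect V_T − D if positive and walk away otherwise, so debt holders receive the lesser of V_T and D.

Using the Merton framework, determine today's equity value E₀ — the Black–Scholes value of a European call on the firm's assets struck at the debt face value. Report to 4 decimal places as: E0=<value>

E0=160.3316

Apply the equity-as-call identities (strike 81.4158, horizon 3.2258 years):
d₁ = [ln(V₀/D) + (r + σ²/2)T] / (σ√T)
   = [ln(225.0237/81.4158) + (0.0628 + 0.5·0.4124²)·3.2258] / (0.4124·√3.2258)
   = [1.016636 + 0.476892] / 0.740692 = 2.016398
d₂ = d₁ − σ√T = 2.016398 − 0.740692 = 1.275706
N(d₁) = 0.978121,  N(d₂) = 0.898970,  e^(−rT) = 0.816621
E₀ = V₀·N(d₁) − D·e^(−rT)·N(d₂)
   = 225.0237·0.978121 − 81.4158·0.816621·0.898970 = 160.331558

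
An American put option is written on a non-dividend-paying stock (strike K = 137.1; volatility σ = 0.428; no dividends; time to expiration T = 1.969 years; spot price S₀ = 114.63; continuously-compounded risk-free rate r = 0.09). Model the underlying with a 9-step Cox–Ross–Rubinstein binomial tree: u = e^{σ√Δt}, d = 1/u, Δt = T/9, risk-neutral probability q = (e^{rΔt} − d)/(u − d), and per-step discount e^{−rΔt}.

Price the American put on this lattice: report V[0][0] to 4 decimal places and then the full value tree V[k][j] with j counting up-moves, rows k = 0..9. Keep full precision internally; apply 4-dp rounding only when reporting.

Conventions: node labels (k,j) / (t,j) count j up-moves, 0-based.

price = 32.0143
tree:
32.0143
44.5719 20.7038
60.2906 30.5935 11.6168
74.2258 43.7595 18.6166 5.0641
85.6328 60.2906 28.9345 9.0174 1.3037
94.9703 74.2258 43.2669 15.7228 2.6563 0.0000
102.6137 85.6328 60.2906 26.6354 5.4124 0.0000 0.0000
108.8704 94.9703 74.2258 43.2669 11.0280 0.0000 0.0000 0.0000
113.9920 102.6137 85.6328 60.2906 22.4700 0.0000 0.0000 0.0000 0.0000
118.1844 108.8704 94.9703 74.2258 43.2669 0.0000 0.0000 0.0000 0.0000 0.0000

Δt=0.21878, u=1.22164, d=0.81857, q=0.49945, disc=e^(-rΔt)=0.98050
k=9 terminal: V=max(K-S,0) → 118.1844 108.8704 94.9703 74.2258 43.2669 0.0000 0.0000 0.0000 0.0000 0.0000
k=8: j=0 S=23.1080 intr=113.9920 cont=111.3189 V=113.9920[EX]; j=1 S=34.4863 intr=102.6137 cont=99.9406 V=102.6137[EX]; j=2 S=51.4672 intr=85.6328 cont=82.9597 V=85.6328[EX]; j=3 S=76.8094 intr=60.2906 cont=57.6175 V=60.2906[EX]; j=4 S=114.6300 intr=22.4700 cont=21.2348 V=22.4700[EX]; j=5 S=171.0733 intr=0.0000 cont=0.0000 V=0.0000[hold]; j=6 S=255.3091 intr=0.0000 cont=0.0000 V=0.0000[hold]; j=7 S=381.0223 intr=0.0000 cont=0.0000 V=0.0000[hold]; j=8 S=568.6360 intr=0.0000 cont=0.0000 V=0.0000[hold]
k=7: j=0 S=28.2296 intr=108.8704 cont=106.1973 V=108.8704[EX]; j=1 S=42.1297 intr=94.9703 cont=92.2972 V=94.9703[EX]; j=2 S=62.8742 intr=74.2258 cont=71.5527 V=74.2258[EX]; j=3 S=93.8331 intr=43.2669 cont=40.5938 V=43.2669[EX]; j=4 S=140.0362 intr=0.0000 cont=11.0280 V=11.0280[hold]; j=5 S=208.9894 intr=0.0000 cont=0.0000 V=0.0000[hold]; j=6 S=311.8950 intr=0.0000 cont=0.0000 V=0.0000[hold]; j=7 S=465.4707 intr=0.0000 cont=0.0000 V=0.0000[hold]
k=6: j=0 S=34.4863 intr=102.6137 cont=99.9406 V=102.6137[EX]; j=1 S=51.4672 intr=85.6328 cont=82.9597 V=85.6328[EX]; j=2 S=76.8094 intr=60.2906 cont=57.6175 V=60.2906[EX]; j=3 S=114.6300 intr=22.4700 cont=26.6354 V=26.6354[hold]; j=4 S=171.0733 intr=0.0000 cont=5.4124 V=5.4124[hold]; j=5 S=255.3091 intr=0.0000 cont=0.0000 V=0.0000[hold]; j=6 S=381.0223 intr=0.0000 cont=0.0000 V=0.0000[hold]
k=5: j=0 S=42.1297 intr=94.9703 cont=92.2972 V=94.9703[EX]; j=1 S=62.8742 intr=74.2258 cont=71.5527 V=74.2258[EX]; j=2 S=93.8331 intr=43.2669 cont=42.6336 V=43.2669[EX]; j=3 S=140.0362 intr=0.0000 cont=15.7228 V=15.7228[hold]; j=4 S=208.9894 intr=0.0000 cont=2.6563 V=2.6563[hold]; j=5 S=311.8950 intr=0.0000 cont=0.0000 V=0.0000[hold]
k=4: j=0 S=51.4672 intr=85.6328 cont=82.9597 V=85.6328[EX]; j=1 S=76.8094 intr=60.2906 cont=57.6175 V=60.2906[EX]; j=2 S=114.6300 intr=22.4700 cont=28.9345 V=28.9345[hold]; j=3 S=171.0733 intr=0.0000 cont=9.0174 V=9.0174[hold]; j=4 S=255.3091 intr=0.0000 cont=1.3037 V=1.3037[hold]
k=3: j=0 S=62.8742 intr=74.2258 cont=71.5527 V=74.2258[EX]; j=1 S=93.8331 intr=43.2669 cont=43.7595 V=43.7595[hold]; j=2 S=140.0362 intr=0.0000 cont=18.6166 V=18.6166[hold]; j=3 S=208.9894 intr=0.0000 cont=5.0641 V=5.0641[hold]
k=2: j=0 S=76.8094 intr=60.2906 cont=57.8588 V=60.2906[EX]; j=1 S=114.6300 intr=22.4700 cont=30.5935 V=30.5935[hold]; j=2 S=171.0733 intr=0.0000 cont=11.6168 V=11.6168[hold]
k=1: j=0 S=93.8331 intr=43.2669 cont=44.5719 V=44.5719[hold]; j=1 S=140.0362 intr=0.0000 cont=20.7038 V=20.7038[hold]
k=0: j=0 S=114.6300 intr=22.4700 cont=32.0143 V=32.0143[hold]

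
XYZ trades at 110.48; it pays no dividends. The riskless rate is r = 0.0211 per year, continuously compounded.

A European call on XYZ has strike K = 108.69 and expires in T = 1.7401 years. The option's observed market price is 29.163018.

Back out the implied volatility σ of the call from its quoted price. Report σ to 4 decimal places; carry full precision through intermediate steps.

sigma = 0.4703

At σ = 0.4703 the Black–Scholes value reproduces the quote:
σ√T = 0.4703·√1.7401 = 0.620386
d₁ = (ln(S/K) + (r+σ²/2)T) / (σ√T) = (ln(110.48/108.69) + (0.0211+0.4703²/2)·1.7401) / 0.620386 = (0.016335 + 0.229156) / 0.620386 = 0.395706
d₂ = d₁ − σ√T = 0.395706 − 0.620386 = -0.224680
e^{−rT} = 0.963950
N(d₁) = 0.653839,  N(d₂) = 0.411114
V = S·N(d₁) − K·e^{−rT}·N(d₂) = 72.236123 − 43.073104 = 29.163018 (the observed quote) — the price is monotone increasing in volatility, hence this σ is the only solution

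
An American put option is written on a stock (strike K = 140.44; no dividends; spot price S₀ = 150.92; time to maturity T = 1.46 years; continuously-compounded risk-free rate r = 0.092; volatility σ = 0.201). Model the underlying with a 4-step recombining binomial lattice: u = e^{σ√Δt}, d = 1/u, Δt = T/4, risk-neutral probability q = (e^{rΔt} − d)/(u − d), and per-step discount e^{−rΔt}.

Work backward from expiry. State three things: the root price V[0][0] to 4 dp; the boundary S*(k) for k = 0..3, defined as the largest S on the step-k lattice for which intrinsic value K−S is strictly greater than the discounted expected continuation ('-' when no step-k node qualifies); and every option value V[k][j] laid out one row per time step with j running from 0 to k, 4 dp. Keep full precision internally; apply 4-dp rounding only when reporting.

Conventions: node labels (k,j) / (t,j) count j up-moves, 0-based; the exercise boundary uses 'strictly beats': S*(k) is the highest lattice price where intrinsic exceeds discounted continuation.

params: Δt=0.36500 u=1.12912 d=0.88565 q=0.60994 e^(-rΔt)=0.96698
t_4 payoffs: 47.5876 22.0623 0.0000 0.0000 0.0000
t_3: node(3,0) S=104.8411 payoff=35.5989 vs cont=30.9612 → 35.5989 [stop]  node(3,1) S=133.6621 payoff=6.7779 vs cont=8.3213 → 8.3213 [wait]  node(3,2) S=170.4061 payoff=0.0000 vs cont=0.0000 → 0.0000 [wait]  node(3,3) S=217.2511 payoff=0.0000 vs cont=0.0000 → 0.0000 [wait]  ⇒ S*(3)=104.8411
t_2: node(2,0) S=118.3777 payoff=22.0623 vs cont=18.3349 → 22.0623 [stop]  node(2,1) S=150.9200 payoff=0.0000 vs cont=3.1386 → 3.1386 [wait]  node(2,2) S=192.4082 payoff=0.0000 vs cont=0.0000 → 0.0000 [wait]  ⇒ S*(2)=118.3777
t_1: node(1,0) S=133.6621 payoff=6.7779 vs cont=10.1725 → 10.1725 [wait]  node(1,1) S=170.4061 payoff=0.0000 vs cont=1.1838 → 1.1838 [wait]  ⇒ S*(1)=-
t_0: node(0,0) S=150.9200 payoff=0.0000 vs cont=4.5350 → 4.5350 [wait]  ⇒ S*(0)=-

price = 4.5350
boundary = - - 118.3777 104.8411
tree:
4.5350
10.1725 1.1838
22.0623 3.1386 0.0000
35.5989 8.3213 0.0000 0.0000
47.5876 22.0623 0.0000 0.0000 0.0000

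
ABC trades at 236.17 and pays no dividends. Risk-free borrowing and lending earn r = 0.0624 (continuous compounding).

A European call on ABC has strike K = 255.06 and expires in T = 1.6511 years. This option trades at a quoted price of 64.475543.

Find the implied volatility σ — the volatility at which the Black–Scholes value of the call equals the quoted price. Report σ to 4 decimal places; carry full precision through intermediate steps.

At σ = 0.5234 the Black–Scholes value reproduces the quote:
σ√T = 0.5234·√1.6511 = 0.672544
d₁ = (ln(S/K) + (r+σ²/2)T) / (σ√T) = (ln(236.17/255.06) + (0.0624+0.5234²/2)·1.6511) / 0.672544 = (-0.076947 + 0.329186) / 0.672544 = 0.375052
d₂ = d₁ − σ√T = 0.375052 − 0.672544 = -0.297491
e^{−rT} = 0.902101
N(d₁) = 0.646189,  N(d₂) = 0.383046
V = S·N(d₁) − K·e^{−rT}·N(d₂) = 152.610522 − 88.134979 = 64.475543 (equal to the quote); since ∂V/∂σ > 0 for all σ, the implied volatility is unique

sigma = 0.5234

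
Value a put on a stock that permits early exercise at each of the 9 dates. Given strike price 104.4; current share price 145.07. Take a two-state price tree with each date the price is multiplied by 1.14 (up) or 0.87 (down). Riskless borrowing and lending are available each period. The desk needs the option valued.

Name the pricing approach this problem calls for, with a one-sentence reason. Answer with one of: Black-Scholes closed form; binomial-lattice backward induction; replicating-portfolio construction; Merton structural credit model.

Key observation: the defining feature is the embedded early-exercise option across 9 discrete dates on the spot-145.07 tree; pricing the strike-104.4 put means working backward with an exercise test at every node.

framework: binomial-lattice backward induction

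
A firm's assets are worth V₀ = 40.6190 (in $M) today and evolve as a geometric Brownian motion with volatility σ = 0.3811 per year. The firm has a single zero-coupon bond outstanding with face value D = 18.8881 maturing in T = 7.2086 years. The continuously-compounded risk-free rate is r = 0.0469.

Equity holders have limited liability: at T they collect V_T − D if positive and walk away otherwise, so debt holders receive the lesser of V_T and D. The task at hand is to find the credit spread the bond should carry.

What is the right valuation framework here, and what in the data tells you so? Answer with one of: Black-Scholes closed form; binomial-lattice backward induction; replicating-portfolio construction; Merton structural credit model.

framework: Merton structural credit model

Key observation: the question is about default risk generated by asset-value dynamics against a debt face of 18.8881 — the structural framework prices exactly that.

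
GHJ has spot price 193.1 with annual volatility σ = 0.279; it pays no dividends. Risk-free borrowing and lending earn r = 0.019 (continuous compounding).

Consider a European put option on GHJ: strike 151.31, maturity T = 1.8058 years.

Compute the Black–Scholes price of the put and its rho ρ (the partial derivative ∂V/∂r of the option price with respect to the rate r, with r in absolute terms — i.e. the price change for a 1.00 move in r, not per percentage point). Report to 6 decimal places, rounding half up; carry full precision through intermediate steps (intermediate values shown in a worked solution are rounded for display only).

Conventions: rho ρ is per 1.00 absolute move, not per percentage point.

σ√T = 0.279·√1.8058 = 0.374920
d₁ = (ln(S/K) + (r+σ²/2)T) / (σ√T) = (ln(193.1/151.31) + (0.019+0.279²/2)·1.8058) / 0.374920 = (0.243877 + 0.104593) / 0.374920 = 0.929452
d₂ = d₁ − σ√T = 0.929452 − 0.374920 = 0.554531
e^{−rT} = 0.966272
N(−d₁) = 0.176328,  N(−d₂) = 0.289608
Put price V = K·e^{−rT}·N(−d₂) − S·N(−d₁) = 42.342547 − 34.048852 = 8.293695
ρ = −K·T·e^{−rT}·N(−d₂) = -76.462171

price = 8.293695
ρ = -76.462171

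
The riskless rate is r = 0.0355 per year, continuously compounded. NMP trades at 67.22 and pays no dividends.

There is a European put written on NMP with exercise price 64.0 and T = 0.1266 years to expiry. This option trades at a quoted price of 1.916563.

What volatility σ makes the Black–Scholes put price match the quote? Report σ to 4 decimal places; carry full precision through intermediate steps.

sigma = 0.3646

At σ = 0.3646 the Black–Scholes value reproduces the quote:
σ√T = 0.3646·√0.1266 = 0.129728
d₁ = (ln(S/K) + (r+σ²/2)T) / (σ√T) = (ln(67.22/64.0) + (0.0355+0.3646²/2)·0.1266) / 0.129728 = (0.049088 + 0.012909) / 0.129728 = 0.477898
d₂ = d₁ − σ√T = 0.477898 − 0.129728 = 0.348170
e^{−rT} = 0.995516
N(−d₁) = 0.316361,  N(−d₂) = 0.363856
V = K·e^{−rT}·N(−d₂) − S·N(−d₁) = 23.182379 − 21.265816 = 1.916563 (the observed quote) — the price is monotone increasing in volatility, hence this σ is the only solution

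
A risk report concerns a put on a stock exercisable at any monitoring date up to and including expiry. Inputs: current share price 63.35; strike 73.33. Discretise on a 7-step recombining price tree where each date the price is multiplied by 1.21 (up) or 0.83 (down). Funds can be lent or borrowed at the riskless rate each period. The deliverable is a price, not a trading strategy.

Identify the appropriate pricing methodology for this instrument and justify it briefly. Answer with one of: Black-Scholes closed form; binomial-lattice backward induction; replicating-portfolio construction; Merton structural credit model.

framework: binomial-lattice backward induction

Key observation: the put (strike 73.33 on spot 63.35) is American-style on a 7-step discrete price model, so the early-exercise decision at every node requires stepwise backward valuation — a closed form cannot price the exercise right.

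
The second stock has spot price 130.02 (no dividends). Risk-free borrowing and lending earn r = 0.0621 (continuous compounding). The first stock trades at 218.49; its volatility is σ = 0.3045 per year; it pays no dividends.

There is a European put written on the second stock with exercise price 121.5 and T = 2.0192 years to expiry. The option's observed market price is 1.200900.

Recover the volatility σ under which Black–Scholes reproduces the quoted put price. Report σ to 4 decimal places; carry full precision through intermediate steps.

At σ = 0.1174 the Black–Scholes value reproduces the quote:
σ√T = 0.1174·√2.0192 = 0.166824
d₁ = (ln(S/K) + (r+σ²/2)T) / (σ√T) = (ln(130.02/121.5) + (0.0621+0.1174²/2)·2.0192) / 0.166824 = (0.067774 + 0.139307) / 0.166824 = 1.241319
d₂ = d₁ − σ√T = 1.241319 − 0.166824 = 1.074495
e^{−rT} = 0.882151
N(−d₁) = 0.107244,  N(−d₂) = 0.141300
V = K·e^{−rT}·N(−d₂) − S·N(−d₁) = 15.144763 − 13.943863 = 1.200900 (the quoted price), and the Black–Scholes price is strictly increasing in σ, so σ is unique

sigma = 0.1174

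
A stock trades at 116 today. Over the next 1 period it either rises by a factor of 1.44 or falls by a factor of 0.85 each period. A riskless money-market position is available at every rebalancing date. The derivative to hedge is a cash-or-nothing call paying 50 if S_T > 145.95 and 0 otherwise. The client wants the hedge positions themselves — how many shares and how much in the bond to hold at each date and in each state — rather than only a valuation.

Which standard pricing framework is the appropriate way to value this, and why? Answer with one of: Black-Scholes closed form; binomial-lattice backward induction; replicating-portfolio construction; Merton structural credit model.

Key observation: the mandate to exhibit the hedge at every date and state singles out the replicating-portfolio construction on the 1-period tree with factors 1.44 and 0.85 from 116.

framework: replicating-portfolio construction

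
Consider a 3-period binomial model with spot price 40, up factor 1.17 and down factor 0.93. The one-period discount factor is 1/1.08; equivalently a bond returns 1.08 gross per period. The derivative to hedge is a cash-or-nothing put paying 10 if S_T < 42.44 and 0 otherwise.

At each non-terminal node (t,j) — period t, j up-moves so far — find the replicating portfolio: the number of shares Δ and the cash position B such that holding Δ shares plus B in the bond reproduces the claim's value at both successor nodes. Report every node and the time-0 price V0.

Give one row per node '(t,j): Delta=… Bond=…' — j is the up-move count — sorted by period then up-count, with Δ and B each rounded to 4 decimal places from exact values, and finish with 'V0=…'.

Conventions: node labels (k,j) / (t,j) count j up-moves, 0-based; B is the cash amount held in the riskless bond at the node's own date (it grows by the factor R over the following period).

Risk-neutral probability p* = (R−d)/(u−d) = (1.08−0.93)/(1.17−0.93) = 0.6250.
At maturity the claim pays: V(3,0)=10.0000, V(3,1)=10.0000, V(3,2)=0.0000, V(3,3)=0.0000
  t=2,j=0: stock 34.5960 → up 40.4773 (V=10.0000), down 32.1743 (V=10.0000). Price 9.2593; hedge Δ=0.0000, bond B=9.2593.
  t=2,j=1: stock 43.5240 → up 50.9231 (V=0.0000), down 40.4773 (V=10.0000). Price 3.4722; hedge Δ=-0.9573, bond B=45.1389.
  t=2,j=2: stock 54.7560 → up 64.0645 (V=0.0000), down 50.9231 (V=0.0000). Price 0.0000; hedge Δ=0.0000, bond B=0.0000.
  t=1,j=0: stock 37.2000 → up 43.5240 (V=3.4722), down 34.5960 (V=9.2593). Price 5.2244; hedge Δ=-0.6482, bond B=29.3371.
  t=1,j=1: stock 46.8000 → up 54.7560 (V=0.0000), down 43.5240 (V=3.4722). Price 1.2056; hedge Δ=-0.3091, bond B=15.6732.
  t=0,j=0: stock 40.0000 → up 46.8000 (V=1.2056), down 37.2000 (V=5.2244). Price 2.5117; hedge Δ=-0.4186, bond B=19.2566.
As a check, the time-0 holding Δ(0,0)·S0 + B(0,0) comes to 2.5117 — exactly V0.

(0,0): Delta=-0.4186 Bond=19.2566
(1,0): Delta=-0.6482 Bond=29.3371
(1,1): Delta=-0.3091 Bond=15.6732
(2,0): Delta=0.0000 Bond=9.2593
(2,1): Delta=-0.9573 Bond=45.1389
(2,2): Delta=0.0000 Bond=0.0000
V0=2.5117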